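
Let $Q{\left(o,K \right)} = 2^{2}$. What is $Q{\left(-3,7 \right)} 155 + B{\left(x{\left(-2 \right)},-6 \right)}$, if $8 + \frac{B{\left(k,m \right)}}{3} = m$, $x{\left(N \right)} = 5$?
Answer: $578$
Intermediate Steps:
$B{\left(k,m \right)} = -24 + 3 m$
$Q{\left(o,K \right)} = 4$
$Q{\left(-3,7 \right)} 155 + B{\left(x{\left(-2 \right)},-6 \right)} = 4 \cdot 155 + \left(-24 + 3 \left(-6\right)\right) = 620 - 42 = 578$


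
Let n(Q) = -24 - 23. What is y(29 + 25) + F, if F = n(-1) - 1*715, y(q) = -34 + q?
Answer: -742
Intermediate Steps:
n(Q) = -47
F = -762 (F = -47 - 1*715 = -47 - 715 = -762)
y(29 + 25) + F = (-34 + (29 + 25)) - 762 = (-34 + 54) - 762 = 20 - 762 = -742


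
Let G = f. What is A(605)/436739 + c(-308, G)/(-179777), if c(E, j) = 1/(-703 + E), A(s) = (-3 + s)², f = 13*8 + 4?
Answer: 65868575287727/79379299102233 ≈ 0.82980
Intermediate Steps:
f = 108 (f = 104 + 4 = 108)
G = 108
A(605)/436739 + c(-308, G)/(-179777) = (-3 + 605)²/436739 + 1/(-703 - 308*(-179777)) = 602²*(1/436739) - 1/179777/(-1011) = 362404*(1/436739) - 1/1011*(-1/179777) = 362404/436739 + 1/181754547 = 65868575287727/79379299102233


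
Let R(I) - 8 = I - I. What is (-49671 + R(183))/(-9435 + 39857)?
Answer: -49663/30422 ≈ -1.6325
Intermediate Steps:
R(I) = 8 (R(I) = 8 + (I - I) = 8 + 0 = 8)
(-49671 + R(183))/(-9435 + 39857) = (-49671 + 8)/(-9435 + 39857) = -49663/30422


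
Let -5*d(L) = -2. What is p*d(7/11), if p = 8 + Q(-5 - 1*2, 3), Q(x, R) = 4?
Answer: 24/5 ≈ 4.8000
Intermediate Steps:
d(L) = ⅖ (d(L) = -⅕*(-2) = ⅖)
p = 12 (p = 8 + 4 = 12)
p*d(7/11) = 12*(⅖) = 24/5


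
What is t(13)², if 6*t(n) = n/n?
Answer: 1/36 ≈ 0.027778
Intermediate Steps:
t(n) = ⅙ (t(n) = (n/n)/6 = (⅙)*1 = ⅙)
t(13)² = (⅙)² = 1/36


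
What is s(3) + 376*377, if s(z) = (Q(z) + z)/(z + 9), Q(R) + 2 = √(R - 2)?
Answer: 850513/6 ≈ 1.4175e+5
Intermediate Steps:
Q(R) = -2 + √(-2 + R) (Q(R) = -2 + √(R - 2) = -2 + √(-2 + R))
s(z) = (-2 + z + √(-2 + z))/(9 + z) (s(z) = ((-2 + √(-2 + z)) + z)/(z + 9) = (-2 + z + √(-2 + z))/(9 + z))
s(3) + 376*377 = (-2 + 3 + √(-2 + 3))/(9 + 3) + 376*377 = (-2 + 3 + √1)/12 + 141752 = (-2 + 3 + 1)/12 + 141752 = (1/12)*2 + 141752 = ⅙ + 141752 = 850513/6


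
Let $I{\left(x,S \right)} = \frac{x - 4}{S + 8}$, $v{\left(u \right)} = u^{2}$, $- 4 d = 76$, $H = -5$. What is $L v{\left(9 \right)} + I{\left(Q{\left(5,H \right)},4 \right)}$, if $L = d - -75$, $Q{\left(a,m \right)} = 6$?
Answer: $\frac{27217}{6} \approx 4536.2$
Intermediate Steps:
$d = -19$ ($d = \left(- \frac{1}{4}\right) 76 = -19$)
$I{\left(x,S \right)} = \frac{-4 + x}{8 + S}$
$L = 56$ ($L = -19 - -75 = -19 + 75 = 56$)
$L v{\left(9 \right)} + I{\left(Q{\left(5,H \right)},4 \right)} = 56 \cdot 9^{2} + \frac{-4 + 6}{8 + 4} = 56 \cdot 81 + \frac{1}{12} \cdot 2 = 4536 + \frac{1}{12} \cdot 2 = 4536 + \frac{1}{6} = \frac{27217}{6}$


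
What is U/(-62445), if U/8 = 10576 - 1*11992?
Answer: 3776/20815 ≈ 0.18141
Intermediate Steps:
U = -11328 (U = 8*(10576 - 1*11992) = 8*(10576 - 11992) = 8*(-1416) = -11328)
U/(-62445) = -11328/(-62445) = -11328*(-1/62445) = 3776/20815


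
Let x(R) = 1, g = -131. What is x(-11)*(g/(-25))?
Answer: 131/25 ≈ 5.2400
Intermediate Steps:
x(-11)*(g/(-25)) = 1*(-131/(-25)) = 1*(-131*(-1/25)) = 1*(131/25) = 131/25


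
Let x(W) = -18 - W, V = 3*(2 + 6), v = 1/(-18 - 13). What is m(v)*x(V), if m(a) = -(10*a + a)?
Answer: -462/31 ≈ -14.903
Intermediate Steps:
v = -1/31 (v = 1/(-31) = -1/31 ≈ -0.032258)
m(a) = -11*a
V = 24 (V = 3*8 = 24)
m(v)*x(V) = (-11*(-1/31))*(-18 - 1*24) = 11*(-18 - 24)/31 = (11/31)*(-42) = -462/31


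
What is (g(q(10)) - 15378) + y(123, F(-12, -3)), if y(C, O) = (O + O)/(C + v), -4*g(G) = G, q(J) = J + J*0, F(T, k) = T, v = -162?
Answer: -399877/26 ≈ -15380.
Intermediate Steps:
q(J) = J (q(J) = J + 0 = J)
g(G) = -G/4
y(C, O) = 2*O/(-162 + C) (y(C, O) = (O + O)/(C - 162) = (2*O)/(-162 + C) = 2*O/(-162 + C))
(g(q(10)) - 15378) + y(123, F(-12, -3)) = (-¼*10 - 15378) + 2*(-12)/(-162 + 123) = (-5/2 - 15378) + 2*(-12)/(-39) = -30761/2 + 2*(-12)*(-1/39) = -30761/2 + 8/13 = -399877/26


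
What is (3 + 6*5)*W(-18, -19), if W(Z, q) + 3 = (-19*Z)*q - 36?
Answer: -215721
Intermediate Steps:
W(Z, q) = -39 - 19*Z*q (W(Z, q) = -3 + ((-19*Z)*q - 36) = -3 + (-19*Z*q - 36) = -3 + (-36 - 19*Z*q) = -39 - 19*Z*q)
(3 + 6*5)*W(-18, -19) = (3 + 6*5)*(-39 - 19*(-18)*(-19)) = (3 + 30)*(-39 - 6498) = 33*(-6537) = -215721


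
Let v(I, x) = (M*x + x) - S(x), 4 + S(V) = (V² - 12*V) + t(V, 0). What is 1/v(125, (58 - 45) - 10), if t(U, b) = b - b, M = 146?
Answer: 1/472 ≈ 0.0021186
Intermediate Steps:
t(U, b) = 0
S(V) = -4 + V² - 12*V (S(V) = -4 + ((V² - 12*V) + 0) = -4 + (V² - 12*V) = -4 + V² - 12*V)
v(I, x) = 4 - x² + 159*x (v(I, x) = (146*x + x) - (-4 + x² - 12*x) = 147*x + (4 - x² + 12*x) = 4 - x² + 159*x)
1/v(125, (58 - 45) - 10) = 1/(4 - ((58 - 45) - 10)² + 159*((58 - 45) - 10)) = 1/(4 - (13 - 10)² + 159*(13 - 10)) = 1/(4 - 1*3² + 159*3) = 1/(4 - 1*9 + 477) = 1/(4 - 9 + 477) = 1/472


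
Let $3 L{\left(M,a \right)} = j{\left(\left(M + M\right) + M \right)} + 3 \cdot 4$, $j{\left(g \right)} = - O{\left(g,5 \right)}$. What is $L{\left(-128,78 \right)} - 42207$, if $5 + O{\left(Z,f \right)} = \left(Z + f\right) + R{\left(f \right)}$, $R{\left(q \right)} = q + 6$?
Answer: $- \frac{126236}{3} \approx -42079.0$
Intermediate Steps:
$R{\left(q \right)} = 6 + q$
$O{\left(Z,f \right)} = 1 + Z + 2 f$ ($O{\left(Z,f \right)} = -5 + \left(\left(Z + f\right) + \left(6 + f\right)\right) = -5 + \left(6 + Z + 2 f\right) = 1 + Z + 2 f$)
$j{\left(g \right)} = -11 - g$ ($j{\left(g \right)} = - (1 + g + 2 \cdot 5) = - (1 + g + 10) = - (11 + g) = -11 - g$)
$L{\left(M,a \right)} = \frac{1}{3} - M$ ($L{\left(M,a \right)} = \frac{\left(-11 - \left(\left(M + M\right) + M\right)\right) + 3 \cdot 4}{3} = \frac{\left(-11 - \left(2 M + M\right)\right) + 12}{3} = \frac{\left(-11 - 3 M\right) + 12}{3} = \frac{1 - 3 M}{3} = \frac{1}{3} - M$)
$L{\left(-128,78 \right)} - 42207 = \left(\frac{1}{3} - -128\right) - 42207 = \left(\frac{1}{3} + 128\right) - 42207 = \frac{385}{3} - 42207 = - \frac{126236}{3}$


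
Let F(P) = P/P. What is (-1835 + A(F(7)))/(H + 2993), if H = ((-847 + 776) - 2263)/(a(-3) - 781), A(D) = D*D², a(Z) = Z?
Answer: -718928/1174423 ≈ -0.61215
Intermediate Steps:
F(P) = 1
A(D) = D³
H = 1167/392 (H = ((-847 + 776) - 2263)/(-3 - 781) = (-71 - 2263)/(-784) = -2334*(-1/784) = 1167/392 ≈ 2.9770)
(-1835 + A(F(7)))/(H + 2993) = (-1835 + 1³)/(1167/392 + 2993) = (-1835 + 1)/(1174423/392) = -1834*392/1174423 = -718928/1174423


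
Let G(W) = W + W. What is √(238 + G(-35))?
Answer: 2*√42 ≈ 12.961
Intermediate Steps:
G(W) = 2*W
√(238 + G(-35)) = √(238 + 2*(-35)) = √(238 - 70) = √168 = 2*√42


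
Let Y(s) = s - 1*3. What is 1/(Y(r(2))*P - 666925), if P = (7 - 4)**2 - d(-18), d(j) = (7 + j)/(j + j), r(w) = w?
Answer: -36/24009613 ≈ -1.4994e-6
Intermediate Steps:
Y(s) = -3 + s (Y(s) = s - 3 = -3 + s)
d(j) = (7 + j)/(2*j) (d(j) = (7 + j)/((2*j)) = (7 + j)*(1/(2*j)) = (7 + j)/(2*j))
P = 313/36 (P = (7 - 4)**2 - (7 - 18)/(2*(-18)) = 3**2 - (-1)*(-11)/(2*18) = 9 - 1*11/36 = 9 - 11/36 = 313/36 ≈ 8.6944)
1/(Y(r(2))*P - 666925) = 1/((-3 + 2)*(313/36) - 666925) = 1/(-1*313/36 - 666925) = 1/(-313/36 - 666925) = 1/(-24009613/36) = -36/24009613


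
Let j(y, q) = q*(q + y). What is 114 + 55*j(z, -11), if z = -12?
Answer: 14029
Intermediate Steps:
114 + 55*j(z, -11) = 114 + 55*(-11*(-11 - 12)) = 114 + 55*(-11*(-23)) = 114 + 55*253 = 114 + 13915 = 14029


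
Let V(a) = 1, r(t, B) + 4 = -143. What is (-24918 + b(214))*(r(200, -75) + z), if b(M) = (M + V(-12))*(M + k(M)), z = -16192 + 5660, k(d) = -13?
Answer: -195393663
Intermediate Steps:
r(t, B) = -147 (r(t, B) = -4 - 143 = -147)
z = -10532
b(M) = (1 + M)*(-13 + M) (b(M) = (M + 1)*(M - 13) = (1 + M)*(-13 + M))
(-24918 + b(214))*(r(200, -75) + z) = (-24918 + (-13 + 214² - 12*214))*(-147 - 10532) = (-24918 + (-13 + 45796 - 2568))*(-10679) = (-24918 + 43215)*(-10679) = 18297*(-10679) = -195393663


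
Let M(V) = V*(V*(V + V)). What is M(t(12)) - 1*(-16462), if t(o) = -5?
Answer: 16212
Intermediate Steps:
M(V) = 2*V³ (M(V) = V*(V*(2*V)) = V*(2*V²) = 2*V³)
M(t(12)) - 1*(-16462) = 2*(-5)³ - 1*(-16462) = 2*(-125) + 16462 = -250 + 16462 = 16212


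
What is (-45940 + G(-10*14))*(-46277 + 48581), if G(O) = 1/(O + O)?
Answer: -3704601888/35 ≈ -1.0585e+8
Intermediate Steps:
G(O) = 1/(2*O)
(-45940 + G(-10*14))*(-46277 + 48581) = (-45940 + 1/(2*((-10*14))))*(-46277 + 48581) = (-45940 + (½)/(-140))*2304 = (-45940 + (½)*(-1/140))*2304 = (-45940 - 1/280)*2304 = -12863201/280*2304 = -3704601888/35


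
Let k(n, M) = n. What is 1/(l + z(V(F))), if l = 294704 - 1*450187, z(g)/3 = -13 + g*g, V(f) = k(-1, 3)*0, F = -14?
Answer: -1/155522 ≈ -6.4300e-6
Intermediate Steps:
V(f) = 0 (V(f) = -1*0 = 0)
z(g) = -39 + 3*g² (z(g) = 3*(-13 + g*g) = 3*(-13 + g²) = -39 + 3*g²)
l = -155483 (l = 294704 - 450187 = -155483)
1/(l + z(V(F))) = 1/(-155483 + (-39 + 3*0²)) = 1/(-155483 + (-39 + 3*0)) = 1/(-155483 + (-39 + 0)) = 1/(-155483 - 39) = 1/(-155522) = -1/155522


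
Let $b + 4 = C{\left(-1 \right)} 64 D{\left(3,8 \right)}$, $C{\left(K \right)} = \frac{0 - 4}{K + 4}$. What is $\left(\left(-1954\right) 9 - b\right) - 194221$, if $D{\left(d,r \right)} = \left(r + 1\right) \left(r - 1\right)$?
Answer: $-206427$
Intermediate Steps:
$C{\left(K \right)} = - \frac{4}{4 + K}$
$D{\left(d,r \right)} = \left(1 + r\right) \left(-1 + r\right)$
$b = -5380$ ($b = -4 + - \frac{4}{4 - 1} \cdot 64 \left(-1 + 8^{2}\right) = -4 + - \frac{4}{3} \cdot 64 \left(-1 + 64\right) = -4 + \left(-4\right) \frac{1}{3} \cdot 64 \cdot 63 = -4 + \left(- \frac{4}{3}\right) 64 \cdot 63 = -4 - 5376 = -5380$)
$\left(\left(-1954\right) 9 - b\right) - 194221 = \left(\left(-1954\right) 9 - -5380\right) - 194221 = \left(-17586 + 5380\right) - 194221 = -12206 - 194221 = -206427$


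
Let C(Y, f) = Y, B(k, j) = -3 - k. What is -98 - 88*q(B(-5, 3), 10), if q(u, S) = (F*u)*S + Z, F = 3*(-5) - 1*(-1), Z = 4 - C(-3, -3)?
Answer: 23926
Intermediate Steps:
Z = 7 (Z = 4 - 1*(-3) = 4 + 3 = 7)
F = -14 (F = -15 + 1 = -14)
q(u, S) = 7 - 14*S*u (q(u, S) = (-14*u)*S + 7 = -14*S*u + 7 = 7 - 14*S*u)
-98 - 88*q(B(-5, 3), 10) = -98 - 88*(7 - 14*10*(-3 - 1*(-5))) = -98 - 88*(7 - 14*10*(-3 + 5)) = -98 - 88*(7 - 14*10*2) = -98 - 88*(7 - 280) = -98 - 88*(-273) = -98 + 24024 = 23926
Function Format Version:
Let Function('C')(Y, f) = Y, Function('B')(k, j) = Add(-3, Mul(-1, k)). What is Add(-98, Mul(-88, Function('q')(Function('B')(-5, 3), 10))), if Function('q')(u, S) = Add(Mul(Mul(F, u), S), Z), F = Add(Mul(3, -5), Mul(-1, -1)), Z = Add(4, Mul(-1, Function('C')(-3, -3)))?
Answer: 23926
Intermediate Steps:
Z = 7 (Z = Add(4, Mul(-1, -3)) = Add(4, 3) = 7)
F = -14 (F = Add(-15, 1) = -14)
Function('q')(u, S) = Add(7, Mul(-14, S, u)) (Function('q')(u, S) = Add(Mul(Mul(-14, u), S), 7) = Add(Mul(-14, S, u), 7) = Add(7, Mul(-14, S, u)))
Add(-98, Mul(-88, Function('q')(Function('B')(-5, 3), 10))) = Add(-98, Mul(-88, Add(7, Mul(-14, 10, Add(-3, Mul(-1, -5)))))) = Add(-98, Mul(-88, Add(7, Mul(-14, 10, Add(-3, 5))))) = Add(-98, Mul(-88, Add(7, Mul(-14, 10, 2)))) = Add(-98, Mul(-88, Add(7, -280))) = Add(-98, Mul(-88, -273)) = Add(-98, 24024) = 23926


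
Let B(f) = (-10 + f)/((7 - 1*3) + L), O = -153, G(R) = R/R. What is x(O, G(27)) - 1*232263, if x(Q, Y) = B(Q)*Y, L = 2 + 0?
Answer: -1393741/6 ≈ -2.3229e+5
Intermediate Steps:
G(R) = 1
L = 2
B(f) = -5/3 + f/6 (B(f) = (-10 + f)/((7 - 1*3) + 2) = (-10 + f)/((7 - 3) + 2) = (-10 + f)/(4 + 2) = (-10 + f)/6 = (-10 + f)*(1/6) = -5/3 + f/6)
x(Q, Y) = Y*(-5/3 + Q/6) (x(Q, Y) = (-5/3 + Q/6)*Y = Y*(-5/3 + Q/6))
x(O, G(27)) - 1*232263 = (1/6)*1*(-10 - 153) - 1*232263 = (1/6)*1*(-163) - 232263 = -163/6 - 232263 = -1393741/6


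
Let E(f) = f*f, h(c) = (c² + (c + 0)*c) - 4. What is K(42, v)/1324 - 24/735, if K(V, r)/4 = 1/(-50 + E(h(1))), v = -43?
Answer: -122053/3730370 ≈ -0.032719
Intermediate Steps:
h(c) = -4 + 2*c² (h(c) = (c² + c*c) - 4 = (c² + c²) - 4 = 2*c² - 4 = -4 + 2*c²)
E(f) = f²
K(V, r) = -2/23 (K(V, r) = 4/(-50 + (-4 + 2*1²)²) = 4/(-50 + (-4 + 2*1)²) = 4/(-50 + (-4 + 2)²) = 4/(-50 + (-2)²) = 4/(-50 + 4) = 4/(-46) = 4*(-1/46) = -2/23)
K(42, v)/1324 - 24/735 = -2/23/1324 - 24/735 = -2/23*1/1324 - 24*1/735 = -1/15226 - 8/245 = -122053/3730370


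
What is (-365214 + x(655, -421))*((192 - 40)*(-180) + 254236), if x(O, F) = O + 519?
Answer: -82591939040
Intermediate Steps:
x(O, F) = 519 + O
(-365214 + x(655, -421))*((192 - 40)*(-180) + 254236) = (-365214 + (519 + 655))*((192 - 40)*(-180) + 254236) = (-365214 + 1174)*(152*(-180) + 254236) = -364040*(-27360 + 254236) = -364040*226876 = -82591939040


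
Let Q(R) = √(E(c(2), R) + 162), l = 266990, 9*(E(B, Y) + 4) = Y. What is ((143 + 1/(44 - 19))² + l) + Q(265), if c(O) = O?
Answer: 179656526/625 + √1687/3 ≈ 2.8746e+5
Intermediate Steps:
E(B, Y) = -4 + Y/9
Q(R) = √(158 + R/9) (Q(R) = √((-4 + R/9) + 162) = √(158 + R/9))
((143 + 1/(44 - 19))² + l) + Q(265) = ((143 + 1/(44 - 19))² + 266990) + √(1422 + 265)/3 = ((143 + 1/25)² + 266990) + √1687/3 = ((3576/25)² + 266990) + √1687/3 = (12787776/625 + 266990) + √1687/3 = 179656526/625 + √1687/3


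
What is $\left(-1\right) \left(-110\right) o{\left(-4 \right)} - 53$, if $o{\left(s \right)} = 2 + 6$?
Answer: $827$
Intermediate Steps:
$o{\left(s \right)} = 8$
$\left(-1\right) \left(-110\right) o{\left(-4 \right)} - 53 = \left(-1\right) \left(-110\right) 8 - 53 = 110 \cdot 8 - 53 = 880 - 53 = 827$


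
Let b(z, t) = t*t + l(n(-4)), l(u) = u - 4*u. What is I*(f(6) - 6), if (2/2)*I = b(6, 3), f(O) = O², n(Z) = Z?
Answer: 630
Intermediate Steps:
l(u) = -3*u
b(z, t) = 12 + t² (b(z, t) = t*t - 3*(-4) = t² + 12 = 12 + t²)
I = 21 (I = 12 + 3² = 12 + 9 = 21)
I*(f(6) - 6) = 21*(6² - 6) = 21*(36 - 6) = 21*30 = 630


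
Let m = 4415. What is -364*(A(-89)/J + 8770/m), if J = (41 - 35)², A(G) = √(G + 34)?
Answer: -638456/883 - 91*I*√55/9 ≈ -723.05 - 74.986*I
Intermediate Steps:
A(G) = √(34 + G)
J = 36 (J = 6² = 36)
-364*(A(-89)/J + 8770/m) = -364*(√(34 - 89)/36 + 8770/4415) = -364*(√(-55)*(1/36) + 8770*(1/4415)) = -364*((I*√55)*(1/36) + 1754/883) = -364*(I*√55/36 + 1754/883) = -364*(1754/883 + I*√55/36) = -638456/883 - 91*I*√55/9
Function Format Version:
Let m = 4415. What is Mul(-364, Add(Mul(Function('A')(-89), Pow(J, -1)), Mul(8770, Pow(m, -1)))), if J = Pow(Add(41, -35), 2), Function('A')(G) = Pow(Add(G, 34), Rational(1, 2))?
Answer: Add(Rational(-638456, 883), Mul(Rational(-91, 9), I, Pow(55, Rational(1, 2)))) ≈ Add(-723.05, Mul(-74.986, I))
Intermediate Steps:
Function('A')(G) = Pow(Add(34, G), Rational(1, 2))
J = 36 (J = Pow(6, 2) = 36)
Mul(-364, Add(Mul(Function('A')(-89), Pow(J, -1)), Mul(8770, Pow(m, -1)))) = Mul(-364, Add(Mul(Pow(Add(34, -89), Rational(1, 2)), Pow(36, -1)), Mul(8770, Pow(4415, -1)))) = Mul(-364, Add(Mul(Pow(-55, Rational(1, 2)), Rational(1, 36)), Mul(8770, Rational(1, 4415)))) = Mul(-364, Add(Mul(Mul(I, Pow(55, Rational(1, 2))), Rational(1, 36)), Rational(1754, 883))) = Mul(-364, Add(Mul(Rational(1, 36), I, Pow(55, Rational(1, 2))), Rational(1754, 883))) = Mul(-364, Add(Rational(1754, 883), Mul(Rational(1, 36), I, Pow(55, Rational(1, 2))))) = Add(Rational(-638456, 883), Mul(Rational(-91, 9), I, Pow(55, Rational(1, 2))))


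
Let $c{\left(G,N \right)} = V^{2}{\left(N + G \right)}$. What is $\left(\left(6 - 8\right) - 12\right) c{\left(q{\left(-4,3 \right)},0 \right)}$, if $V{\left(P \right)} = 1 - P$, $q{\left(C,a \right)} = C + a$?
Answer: $-56$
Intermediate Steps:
$c{\left(G,N \right)} = \left(1 - G - N\right)^{2}$ ($c{\left(G,N \right)} = \left(1 - \left(N + G\right)\right)^{2} = \left(1 - \left(G + N\right)\right)^{2} = \left(1 - G - N\right)^{2}$)
$\left(\left(6 - 8\right) - 12\right) c{\left(q{\left(-4,3 \right)},0 \right)} = \left(\left(6 - 8\right) - 12\right) \left(-1 + \left(-4 + 3\right) + 0\right)^{2} = \left(\left(6 - 8\right) - 12\right) \left(-1 - 1 + 0\right)^{2} = \left(-2 - 12\right) \left(-2\right)^{2} = \left(-14\right) 4 = -56$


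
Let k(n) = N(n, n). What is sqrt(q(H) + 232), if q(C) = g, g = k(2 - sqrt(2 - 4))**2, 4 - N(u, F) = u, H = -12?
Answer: sqrt(234 + 4*I*sqrt(2)) ≈ 15.298 + 0.1849*I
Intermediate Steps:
N(u, F) = 4 - u
k(n) = 4 - n
g = (2 + I*sqrt(2))**2 (g = (4 - (2 - sqrt(2 - 4)))**2 = (4 - (2 - sqrt(-2)))**2 = (4 - (2 - I*sqrt(2)))**2 = (4 + (-2 + I*sqrt(2)))**2 = (2 + I*sqrt(2))**2 ≈ 2.0 + 5.6569*I)
q(C) = (2 + I*sqrt(2))**2
sqrt(q(H) + 232) = sqrt((2 + I*sqrt(2))**2 + 232) = sqrt(232 + (2 + I*sqrt(2))**2)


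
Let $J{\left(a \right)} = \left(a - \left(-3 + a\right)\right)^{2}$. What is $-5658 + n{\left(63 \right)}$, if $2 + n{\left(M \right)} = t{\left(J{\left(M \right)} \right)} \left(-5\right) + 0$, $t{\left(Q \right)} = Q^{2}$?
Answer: $-6065$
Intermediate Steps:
$J{\left(a \right)} = 9$ ($J{\left(a \right)} = 3^{2} = 9$)
$n{\left(M \right)} = -407$ ($n{\left(M \right)} = -2 + \left(9^{2} \left(-5\right) + 0\right) = -2 + \left(81 \left(-5\right) + 0\right) = -2 + \left(-405 + 0\right) = -2 - 405 = -407$)
$-5658 + n{\left(63 \right)} = -5658 - 407 = -6065$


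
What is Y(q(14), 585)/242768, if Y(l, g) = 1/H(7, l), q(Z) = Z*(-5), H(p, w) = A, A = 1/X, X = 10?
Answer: 5/121384 ≈ 4.1192e-5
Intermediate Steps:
A = ⅒ (A = 1/10 = ⅒ ≈ 0.10000)
H(p, w) = ⅒
q(Z) = -5*Z
Y(l, g) = 10 (Y(l, g) = 1/(⅒) = 10)
Y(q(14), 585)/242768 = 10/242768 = 10*(1/242768) = 5/121384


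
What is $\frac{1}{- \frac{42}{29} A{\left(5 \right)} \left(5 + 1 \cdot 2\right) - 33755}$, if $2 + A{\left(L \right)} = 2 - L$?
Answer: $- \frac{29}{977425} \approx -2.967 \cdot 10^{-5}$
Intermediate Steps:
$A{\left(L \right)} = - L$ ($A{\left(L \right)} = -2 - \left(-2 + L\right) = - L$)
$\frac{1}{- \frac{42}{29} A{\left(5 \right)} \left(5 + 1 \cdot 2\right) - 33755} = \frac{1}{- \frac{42}{29} \left(\left(-1\right) 5\right) \left(5 + 1 \cdot 2\right) - 33755} = \frac{1}{\left(-42\right) \frac{1}{29} \left(-5\right) \left(5 + 2\right) - 33755} = \frac{1}{\left(- \frac{42}{29}\right) \left(-5\right) 7 - 33755} = \frac{1}{\frac{210}{29} \cdot 7 - 33755} = \frac{1}{\frac{1470}{29} - 33755} = \frac{1}{- \frac{977425}{29}} = - \frac{29}{977425}$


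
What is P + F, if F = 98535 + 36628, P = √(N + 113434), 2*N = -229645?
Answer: 135163 + I*√5554/2 ≈ 1.3516e+5 + 37.263*I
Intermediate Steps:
N = -229645/2 (N = (½)*(-229645) = -229645/2 ≈ -1.1482e+5)
P = I*√5554/2 (P = √(-229645/2 + 113434) = √(-2777/2) = I*√5554/2 ≈ 37.263*I)
F = 135163
P + F = I*√5554/2 + 135163 = 135163 + I*√5554/2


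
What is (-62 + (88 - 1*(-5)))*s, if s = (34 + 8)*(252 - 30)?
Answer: 289044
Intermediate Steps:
s = 9324 (s = 42*222 = 9324)
(-62 + (88 - 1*(-5)))*s = (-62 + (88 - 1*(-5)))*9324 = (-62 + (88 + 5))*9324 = (-62 + 93)*9324 = 31*9324 = 289044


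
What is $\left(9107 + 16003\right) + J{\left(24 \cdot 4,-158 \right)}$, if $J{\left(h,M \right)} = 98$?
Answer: $25208$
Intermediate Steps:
$\left(9107 + 16003\right) + J{\left(24 \cdot 4,-158 \right)} = \left(9107 + 16003\right) + 98 = 25110 + 98 = 25208$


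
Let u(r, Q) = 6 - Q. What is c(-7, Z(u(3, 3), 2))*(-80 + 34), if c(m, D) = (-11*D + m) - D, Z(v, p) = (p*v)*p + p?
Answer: 8050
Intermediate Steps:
Z(v, p) = p + v*p**2 (Z(v, p) = v*p**2 + p = p + v*p**2)
c(m, D) = m - 12*D (c(m, D) = (m - 11*D) - D = m - 12*D)
c(-7, Z(u(3, 3), 2))*(-80 + 34) = (-7 - 24*(1 + 2*(6 - 1*3)))*(-80 + 34) = (-7 - 24*(1 + 2*(6 - 3)))*(-46) = (-7 - 24*(1 + 2*3))*(-46) = (-7 - 24*(1 + 6))*(-46) = (-7 - 24*7)*(-46) = (-7 - 12*14)*(-46) = (-7 - 168)*(-46) = -175*(-46) = 8050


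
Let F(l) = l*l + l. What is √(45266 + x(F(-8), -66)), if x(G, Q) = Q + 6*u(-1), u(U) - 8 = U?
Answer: √45242 ≈ 212.70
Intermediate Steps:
F(l) = l + l² (F(l) = l² + l = l + l²)
u(U) = 8 + U
x(G, Q) = 42 + Q (x(G, Q) = Q + 6*(8 - 1) = Q + 6*7 = Q + 42 = 42 + Q)
√(45266 + x(F(-8), -66)) = √(45266 + (42 - 66)) = √(45266 - 24) = √45242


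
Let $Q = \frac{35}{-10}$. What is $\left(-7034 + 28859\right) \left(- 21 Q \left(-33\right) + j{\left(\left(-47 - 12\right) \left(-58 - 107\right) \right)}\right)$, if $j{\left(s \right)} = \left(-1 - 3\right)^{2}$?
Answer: $- \frac{105174675}{2} \approx -5.2587 \cdot 10^{7}$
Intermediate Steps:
$j{\left(s \right)} = 16$ ($j{\left(s \right)} = \left(-4\right)^{2} = 16$)
$Q = - \frac{7}{2}$ ($Q = 35 \left(- \frac{1}{10}\right) = - \frac{7}{2} \approx -3.5$)
$\left(-7034 + 28859\right) \left(- 21 Q \left(-33\right) + j{\left(\left(-47 - 12\right) \left(-58 - 107\right) \right)}\right) = \left(-7034 + 28859\right) \left(\left(-21\right) \left(- \frac{7}{2}\right) \left(-33\right) + 16\right) = 21825 \left(\frac{147}{2} \left(-33\right) + 16\right) = 21825 \left(- \frac{4851}{2} + 16\right) = 21825 \left(- \frac{4819}{2}\right) = - \frac{105174675}{2}$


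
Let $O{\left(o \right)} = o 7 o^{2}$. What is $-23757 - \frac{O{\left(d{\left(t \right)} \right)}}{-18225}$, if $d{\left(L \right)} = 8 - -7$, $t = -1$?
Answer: $- \frac{641404}{27} \approx -23756.0$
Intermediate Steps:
$d{\left(L \right)} = 15$ ($d{\left(L \right)} = 8 + 7 = 15$)
$O{\left(o \right)} = 7 o^{3}$
$-23757 - \frac{O{\left(d{\left(t \right)} \right)}}{-18225} = -23757 - \frac{7 \cdot 15^{3}}{-18225} = -23757 - 7 \cdot 3375 \left(- \frac{1}{18225}\right) = -23757 - 23625 \left(- \frac{1}{18225}\right) = -23757 - - \frac{35}{27} = -23757 + \frac{35}{27} = - \frac{641404}{27}$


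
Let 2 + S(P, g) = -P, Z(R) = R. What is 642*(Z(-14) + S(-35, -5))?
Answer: 12198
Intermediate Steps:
S(P, g) = -2 - P
642*(Z(-14) + S(-35, -5)) = 642*(-14 + (-2 - 1*(-35))) = 642*(-14 + (-2 + 35)) = 642*(-14 + 33) = 642*19 = 12198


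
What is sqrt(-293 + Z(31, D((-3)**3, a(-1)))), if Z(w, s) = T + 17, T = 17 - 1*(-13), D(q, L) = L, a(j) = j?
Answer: I*sqrt(246) ≈ 15.684*I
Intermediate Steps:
T = 30 (T = 17 + 13 = 30)
Z(w, s) = 47 (Z(w, s) = 30 + 17 = 47)
sqrt(-293 + Z(31, D((-3)**3, a(-1)))) = sqrt(-293 + 47) = sqrt(-246) = I*sqrt(246)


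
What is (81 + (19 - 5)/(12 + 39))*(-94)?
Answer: -389630/51 ≈ -7639.8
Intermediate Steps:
(81 + (19 - 5)/(12 + 39))*(-94) = (81 + 14/51)*(-94) = (4145/51)*(-94) = -389630/51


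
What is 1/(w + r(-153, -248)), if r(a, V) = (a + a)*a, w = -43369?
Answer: 1/3449 ≈ 0.00028994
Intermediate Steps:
r(a, V) = 2*a² (r(a, V) = (2*a)*a = 2*a²)
1/(w + r(-153, -248)) = 1/(-43369 + 2*(-153)²) = 1/(-43369 + 2*23409) = 1/(-43369 + 46818) = 1/3449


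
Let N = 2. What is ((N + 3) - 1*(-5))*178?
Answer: 1780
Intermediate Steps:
((N + 3) - 1*(-5))*178 = ((2 + 3) - 1*(-5))*178 = (5 + 5)*178 = 10*178 = 1780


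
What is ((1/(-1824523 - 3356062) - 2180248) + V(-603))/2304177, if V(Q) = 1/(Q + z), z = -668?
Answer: -14355894273318536/15171907685305695 ≈ -0.94622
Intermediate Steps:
V(Q) = 1/(-668 + Q) (V(Q) = 1/(Q - 668) = 1/(-668 + Q))
((1/(-1824523 - 3356062) - 2180248) + V(-603))/2304177 = ((1/(-1824523 - 3356062) - 2180248) + 1/(-668 - 603))/2304177 = ((1/(-5180585) - 2180248) + 1/(-1271))*(1/2304177) = ((-1/5180585 - 2180248) - 1/1271)*(1/2304177) = (-11294960085081/5180585 - 1/1271)*(1/2304177) = -14355894273318536/6584523535*1/2304177 = -14355894273318536/15171907685305695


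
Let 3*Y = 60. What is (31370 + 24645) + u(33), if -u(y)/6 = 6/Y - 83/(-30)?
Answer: 279983/5 ≈ 55997.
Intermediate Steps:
Y = 20 (Y = (⅓)*60 = 20)
u(y) = -92/5 (u(y) = -6*(6/20 - 83/(-30)) = -6*(6*(1/20) - 83*(-1/30)) = -6*(3/10 + 83/30) = -6*46/15 = -92/5)
(31370 + 24645) + u(33) = (31370 + 24645) - 92/5 = 56015 - 92/5 = 279983/5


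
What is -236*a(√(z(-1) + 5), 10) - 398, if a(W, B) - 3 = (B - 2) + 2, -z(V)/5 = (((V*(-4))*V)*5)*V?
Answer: -3466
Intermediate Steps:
z(V) = 100*V³ (z(V) = -5*((V*(-4))*V)*5*V = -5*((-4*V)*V)*5*V = -5*-4*V²*5*V = -5*(-20*V²)*V = -(-100)*V³ = 100*V³)
a(W, B) = 3 + B (a(W, B) = 3 + ((B - 2) + 2) = 3 + ((-2 + B) + 2) = 3 + B)
-236*a(√(z(-1) + 5), 10) - 398 = -236*(3 + 10) - 398 = -236*13 - 398 = -3068 - 398 = -3466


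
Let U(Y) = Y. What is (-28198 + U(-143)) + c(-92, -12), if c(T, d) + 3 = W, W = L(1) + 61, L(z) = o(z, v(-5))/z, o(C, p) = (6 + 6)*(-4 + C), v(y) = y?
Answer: -28319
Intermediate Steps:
o(C, p) = -48 + 12*C (o(C, p) = 12*(-4 + C) = -48 + 12*C)
L(z) = (-48 + 12*z)/z
W = 25 (W = (12 - 48/1) + 61 = (12 - 48*1) + 61 = (12 - 48) + 61 = -36 + 61 = 25)
c(T, d) = 22 (c(T, d) = -3 + 25 = 22)
(-28198 + U(-143)) + c(-92, -12) = (-28198 - 143) + 22 = -28341 + 22 = -28319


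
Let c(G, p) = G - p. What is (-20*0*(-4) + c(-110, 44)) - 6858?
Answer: -7012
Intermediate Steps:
(-20*0*(-4) + c(-110, 44)) - 6858 = (-20*0*(-4) + (-110 - 1*44)) - 6858 = (0*(-4) + (-110 - 44)) - 6858 = (0 - 154) - 6858 = -154 - 6858 = -7012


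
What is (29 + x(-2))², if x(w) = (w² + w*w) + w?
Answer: 1225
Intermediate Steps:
x(w) = w + 2*w² (x(w) = (w² + w²) + w = 2*w² + w = w + 2*w²)
(29 + x(-2))² = (29 - 2*(1 + 2*(-2)))² = (29 - 2*(1 - 4))² = (29 - 2*(-3))² = (29 + 6)² = 35² = 1225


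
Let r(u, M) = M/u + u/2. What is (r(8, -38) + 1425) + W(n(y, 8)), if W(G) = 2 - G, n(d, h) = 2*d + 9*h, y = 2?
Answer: 5401/4 ≈ 1350.3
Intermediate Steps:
r(u, M) = u/2 + M/u (r(u, M) = M/u + u*(1/2) = M/u + u/2 = u/2 + M/u)
(r(8, -38) + 1425) + W(n(y, 8)) = (((1/2)*8 - 38/8) + 1425) + (2 - (2*2 + 9*8)) = ((4 - 38*1/8) + 1425) + (2 - (4 + 72)) = ((4 - 19/4) + 1425) + (2 - 1*76) = (-3/4 + 1425) + (2 - 76) = 5697/4 - 74 = 5401/4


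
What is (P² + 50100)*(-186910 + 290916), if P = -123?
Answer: 6784207374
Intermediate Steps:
(P² + 50100)*(-186910 + 290916) = ((-123)² + 50100)*(-186910 + 290916) = (15129 + 50100)*104006 = 65229*104006 = 6784207374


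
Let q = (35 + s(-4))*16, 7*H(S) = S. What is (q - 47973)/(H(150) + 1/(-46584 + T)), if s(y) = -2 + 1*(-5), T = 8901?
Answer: -12536192025/5652443 ≈ -2217.8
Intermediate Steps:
H(S) = S/7
s(y) = -7 (s(y) = -2 - 5 = -7)
q = 448 (q = (35 - 7)*16 = 28*16 = 448)
(q - 47973)/(H(150) + 1/(-46584 + T)) = (448 - 47973)/((⅐)*150 + 1/(-46584 + 8901)) = -47525/(150/7 + 1/(-37683)) = -47525/(150/7 - 1/37683) = -47525/5652443/263781 = -47525*263781/5652443 = -12536192025/5652443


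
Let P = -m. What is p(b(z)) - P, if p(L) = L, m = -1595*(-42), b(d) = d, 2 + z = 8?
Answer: 66996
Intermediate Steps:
z = 6 (z = -2 + 8 = 6)
m = 66990
P = -66990 (P = -1*66990 = -66990)
p(b(z)) - P = 6 - 1*(-66990) = 6 + 66990 = 66996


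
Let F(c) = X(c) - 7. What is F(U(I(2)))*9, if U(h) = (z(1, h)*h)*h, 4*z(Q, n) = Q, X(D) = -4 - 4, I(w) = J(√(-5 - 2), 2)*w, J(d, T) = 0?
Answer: -135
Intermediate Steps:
I(w) = 0 (I(w) = 0*w = 0)
X(D) = -8
z(Q, n) = Q/4
U(h) = h²/4 (U(h) = (((¼)*1)*h)*h = (h/4)*h = h²/4)
F(c) = -15 (F(c) = -8 - 7 = -15)
F(U(I(2)))*9 = -15*9 = -135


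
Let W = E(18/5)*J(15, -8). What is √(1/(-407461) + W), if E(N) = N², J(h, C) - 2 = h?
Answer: √914462751411143/2037305 ≈ 14.843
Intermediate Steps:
J(h, C) = 2 + h
W = 5508/25 (W = (18/5)²*(2 + 15) = (18*(⅕))²*17 = (18/5)²*17 = (324/25)*17 = 5508/25 ≈ 220.32)
√(1/(-407461) + W) = √(1/(-407461) + 5508/25) = √(-1/407461 + 5508/25) = √(2244295163/10186525) = √914462751411143/2037305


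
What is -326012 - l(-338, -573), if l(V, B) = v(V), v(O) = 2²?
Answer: -326016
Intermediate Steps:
v(O) = 4
l(V, B) = 4
-326012 - l(-338, -573) = -326012 - 1*4 = -326012 - 4 = -326016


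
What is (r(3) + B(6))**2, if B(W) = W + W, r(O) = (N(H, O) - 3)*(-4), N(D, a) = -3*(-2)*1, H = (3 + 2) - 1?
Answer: 0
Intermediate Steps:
H = 4 (H = 5 - 1 = 4)
N(D, a) = 6 (N(D, a) = 6*1 = 6)
r(O) = -12 (r(O) = (6 - 3)*(-4) = 3*(-4) = -12)
B(W) = 2*W
(r(3) + B(6))**2 = (-12 + 2*6)**2 = (-12 + 12)**2 = 0**2 = 0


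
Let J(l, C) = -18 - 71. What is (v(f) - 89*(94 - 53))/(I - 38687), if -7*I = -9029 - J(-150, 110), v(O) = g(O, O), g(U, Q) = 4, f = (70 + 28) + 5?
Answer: 25515/261869 ≈ 0.097434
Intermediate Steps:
f = 103 (f = 98 + 5 = 103)
J(l, C) = -89
v(O) = 4
I = 8940/7 (I = -(-9029 - 1*(-89))/7 = -(-9029 + 89)/7 = -1/7*(-8940) = 8940/7 ≈ 1277.1)
(v(f) - 89*(94 - 53))/(I - 38687) = (4 - 89*(94 - 53))/(8940/7 - 38687) = (4 - 89*41)/(-261869/7) = (4 - 3649)*(-7/261869) = -3645*(-7/261869) = 25515/261869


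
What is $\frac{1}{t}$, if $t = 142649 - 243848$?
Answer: $- \frac{1}{101199} \approx -9.8815 \cdot 10^{-6}$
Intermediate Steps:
$t = -101199$ ($t = 142649 - 243848 = -101199$)
$\frac{1}{t} = \frac{1}{-101199} = - \frac{1}{101199}$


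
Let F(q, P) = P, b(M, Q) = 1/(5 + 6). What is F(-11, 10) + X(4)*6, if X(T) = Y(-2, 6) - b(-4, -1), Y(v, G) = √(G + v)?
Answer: 236/11 ≈ 21.455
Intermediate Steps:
b(M, Q) = 1/11
X(T) = 21/11 (X(T) = √(6 - 2) - 1*1/11 = √4 - 1/11 = 2 - 1/11 = 21/11)
F(-11, 10) + X(4)*6 = 10 + (21/11)*6 = 10 + 126/11 = 236/11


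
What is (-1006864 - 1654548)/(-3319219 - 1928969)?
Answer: 665353/1312047 ≈ 0.50711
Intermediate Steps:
(-1006864 - 1654548)/(-3319219 - 1928969) = -2661412/(-5248188) = -2661412*(-1/5248188) = 665353/1312047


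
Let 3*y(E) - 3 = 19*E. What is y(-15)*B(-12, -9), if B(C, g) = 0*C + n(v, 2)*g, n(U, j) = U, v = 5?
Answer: 4230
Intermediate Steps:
y(E) = 1 + 19*E/3 (y(E) = 1 + (19*E)/3 = 1 + 19*E/3)
B(C, g) = 5*g (B(C, g) = 0*C + 5*g = 0 + 5*g = 5*g)
y(-15)*B(-12, -9) = (1 + (19/3)*(-15))*(5*(-9)) = (1 - 95)*(-45) = -94*(-45) = 4230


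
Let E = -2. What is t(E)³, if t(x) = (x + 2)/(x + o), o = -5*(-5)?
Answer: 0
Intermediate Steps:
o = 25
t(x) = (2 + x)/(25 + x) (t(x) = (x + 2)/(x + 25) = (2 + x)/(25 + x))
t(E)³ = ((2 - 2)/(25 - 2))³ = (0/23)³ = ((1/23)*0)³ = 0³ = 0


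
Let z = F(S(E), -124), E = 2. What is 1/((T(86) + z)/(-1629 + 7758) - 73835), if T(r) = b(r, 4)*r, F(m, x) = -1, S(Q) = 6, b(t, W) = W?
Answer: -6129/452534372 ≈ -1.3544e-5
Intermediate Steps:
z = -1
T(r) = 4*r
1/((T(86) + z)/(-1629 + 7758) - 73835) = 1/((4*86 - 1)/(-1629 + 7758) - 73835) = 1/((344 - 1)/6129 - 73835) = 1/(343*(1/6129) - 73835) = 1/(343/6129 - 73835) = 1/(-452534372/6129) = -6129/452534372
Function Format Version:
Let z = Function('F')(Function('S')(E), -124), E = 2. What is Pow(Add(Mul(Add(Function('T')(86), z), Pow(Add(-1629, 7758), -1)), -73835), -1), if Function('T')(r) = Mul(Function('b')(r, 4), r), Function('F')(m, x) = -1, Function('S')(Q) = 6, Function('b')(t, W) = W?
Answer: Rational(-6129, 452534372) ≈ -1.3544e-5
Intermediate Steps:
z = -1
Function('T')(r) = Mul(4, r)
Pow(Add(Mul(Add(Function('T')(86), z), Pow(Add(-1629, 7758), -1)), -73835), -1) = Pow(Add(Mul(Add(Mul(4, 86), -1), Pow(Add(-1629, 7758), -1)), -73835), -1) = Pow(Add(Mul(Add(344, -1), Pow(6129, -1)), -73835), -1) = Pow(Add(Mul(343, Rational(1, 6129)), -73835), -1) = Pow(Add(Rational(343, 6129), -73835), -1) = Pow(Rational(-452534372, 6129), -1) = Rational(-6129, 452534372)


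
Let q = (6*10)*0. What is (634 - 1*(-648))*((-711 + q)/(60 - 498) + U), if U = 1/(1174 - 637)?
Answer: 81673015/39201 ≈ 2083.4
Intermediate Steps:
q = 0 (q = 60*0 = 0)
U = 1/537 ≈ 0.0018622
(634 - 1*(-648))*((-711 + q)/(60 - 498) + U) = (634 - 1*(-648))*((-711 + 0)/(60 - 498) + 1/537) = (634 + 648)*(-711/(-438) + 1/537) = 1282*(-711*(-1/438) + 1/537) = 1282*(237/146 + 1/537) = 1282*(127415/78402) = 81673015/39201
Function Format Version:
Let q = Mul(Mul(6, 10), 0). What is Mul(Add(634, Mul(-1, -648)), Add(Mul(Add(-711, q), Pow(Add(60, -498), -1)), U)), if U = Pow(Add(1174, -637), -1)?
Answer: Rational(81673015, 39201) ≈ 2083.4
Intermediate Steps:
q = 0 (q = Mul(60, 0) = 0)
U = Rational(1, 537) (U = Pow(537, -1) = Rational(1, 537) ≈ 0.0018622)
Mul(Add(634, Mul(-1, -648)), Add(Mul(Add(-711, q), Pow(Add(60, -498), -1)), U)) = Mul(Add(634, Mul(-1, -648)), Add(Mul(Add(-711, 0), Pow(Add(60, -498), -1)), Rational(1, 537))) = Mul(Add(634, 648), Add(Mul(-711, Pow(-438, -1)), Rational(1, 537))) = Mul(1282, Add(Mul(-711, Rational(-1, 438)), Rational(1, 537))) = Mul(1282, Add(Rational(237, 146), Rational(1, 537))) = Mul(1282, Rational(127415, 78402)) = Rational(81673015, 39201)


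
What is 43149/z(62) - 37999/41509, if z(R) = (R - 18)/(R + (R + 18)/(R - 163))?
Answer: 38714116271/644986 ≈ 60023.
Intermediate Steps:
z(R) = (-18 + R)/(R + (18 + R)/(-163 + R))
43149/z(62) - 37999/41509 = 43149/(((2934 + 62² - 181*62)/(18 + 62² - 162*62))) - 37999/41509 = 43149/(((2934 + 3844 - 11222)/(18 + 3844 - 10044))) - 37999*1/41509 = 43149/((-4444/(-6182))) - 2923/3193 = 43149/((-1/6182*(-4444))) - 2923/3193 = 43149/(202/281) - 2923/3193 = 43149*(281/202) - 2923/3193 = 12124869/202 - 2923/3193 = 38714116271/644986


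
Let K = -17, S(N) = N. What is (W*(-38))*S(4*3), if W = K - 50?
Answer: 30552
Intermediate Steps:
W = -67 (W = -17 - 50 = -67)
(W*(-38))*S(4*3) = (-67*(-38))*(4*3) = 2546*12 = 30552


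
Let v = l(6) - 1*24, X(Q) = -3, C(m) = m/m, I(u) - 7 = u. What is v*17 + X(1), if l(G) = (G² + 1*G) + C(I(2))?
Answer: 320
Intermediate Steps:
I(u) = 7 + u
C(m) = 1
l(G) = 1 + G + G² (l(G) = (G² + 1*G) + 1 = (G² + G) + 1 = (G + G²) + 1 = 1 + G + G²)
v = 19 (v = (1 + 6 + 6²) - 1*24 = (1 + 6 + 36) - 24 = 43 - 24 = 19)
v*17 + X(1) = 19*17 - 3 = 323 - 3 = 320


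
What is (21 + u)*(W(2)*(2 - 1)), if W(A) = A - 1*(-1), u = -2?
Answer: 57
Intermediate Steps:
W(A) = 1 + A (W(A) = A + 1 = 1 + A)
(21 + u)*(W(2)*(2 - 1)) = (21 - 2)*((1 + 2)*(2 - 1)) = 19*(3*1) = 19*3 = 57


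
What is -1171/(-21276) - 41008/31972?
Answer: -208761749/170059068 ≈ -1.2276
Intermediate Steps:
-1171/(-21276) - 41008/31972 = -1171*(-1/21276) - 41008*1/31972 = 1171/21276 - 10252/7993 = -208761749/170059068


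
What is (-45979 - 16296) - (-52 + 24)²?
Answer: -63059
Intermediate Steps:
(-45979 - 16296) - (-52 + 24)² = -62275 - 1*(-28)² = -62275 - 1*784 = -62275 - 784 = -63059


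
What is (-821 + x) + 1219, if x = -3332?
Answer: -2934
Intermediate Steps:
(-821 + x) + 1219 = (-821 - 3332) + 1219 = -4153 + 1219 = -2934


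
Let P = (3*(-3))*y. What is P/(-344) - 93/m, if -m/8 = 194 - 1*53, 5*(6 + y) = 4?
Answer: -4333/80840 ≈ -0.053600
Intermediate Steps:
y = -26/5 (y = -6 + (1/5)*4 = -6 + 4/5 = -26/5 ≈ -5.2000)
m = -1128 (m = -8*(194 - 1*53) = -8*(194 - 53) = -8*141 = -1128)
P = 234/5 (P = (3*(-3))*(-26/5) = -9*(-26/5) = 234/5 ≈ 46.800)
P/(-344) - 93/m = (234/5)/(-344) - 93/(-1128) = (234/5)*(-1/344) - 93*(-1/1128) = -117/860 + 31/376 = -4333/80840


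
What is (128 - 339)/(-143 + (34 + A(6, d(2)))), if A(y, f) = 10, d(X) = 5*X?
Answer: 211/99 ≈ 2.1313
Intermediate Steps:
(128 - 339)/(-143 + (34 + A(6, d(2)))) = (128 - 339)/(-143 + (34 + 10)) = -211/(-143 + 44) = -211/(-99) = -211*(-1/99) = 211/99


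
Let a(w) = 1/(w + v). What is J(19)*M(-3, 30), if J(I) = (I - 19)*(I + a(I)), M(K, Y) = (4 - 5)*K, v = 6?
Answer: 0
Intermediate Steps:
a(w) = 1/(6 + w) (a(w) = 1/(w + 6) = 1/(6 + w))
M(K, Y) = -K
J(I) = (-19 + I)*(I + 1/(6 + I)) (J(I) = (I - 19)*(I + 1/(6 + I)) = (-19 + I)*(I + 1/(6 + I)))
J(19)*M(-3, 30) = ((-19 + 19 + 19*(-19 + 19)*(6 + 19))/(6 + 19))*(-1*(-3)) = ((-19 + 19 + 19*0*25)/25)*3 = ((-19 + 19 + 0)/25)*3 = ((1/25)*0)*3 = 0*3 = 0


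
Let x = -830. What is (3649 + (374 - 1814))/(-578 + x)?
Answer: -2209/1408 ≈ -1.5689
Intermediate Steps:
(3649 + (374 - 1814))/(-578 + x) = (3649 + (374 - 1814))/(-578 - 830) = (3649 - 1440)/(-1408) = 2209*(-1/1408) = -2209/1408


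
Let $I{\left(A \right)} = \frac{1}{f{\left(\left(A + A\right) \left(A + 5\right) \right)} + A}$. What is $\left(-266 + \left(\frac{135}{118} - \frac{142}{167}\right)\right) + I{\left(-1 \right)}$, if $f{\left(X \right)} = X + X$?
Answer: $- \frac{89031825}{335002} \approx -265.77$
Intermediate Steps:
$f{\left(X \right)} = 2 X$
$I{\left(A \right)} = \frac{1}{A + 4 A \left(5 + A\right)}$ ($I{\left(A \right)} = \frac{1}{2 \left(A + A\right) \left(A + 5\right) + A} = \frac{1}{2 \cdot 2 A \left(5 + A\right) + A} = \frac{1}{4 A \left(5 + A\right) + A} = \frac{1}{A + 4 A \left(5 + A\right)}$)
$\left(-266 + \left(\frac{135}{118} - \frac{142}{167}\right)\right) + I{\left(-1 \right)} = \left(-266 + \left(\frac{135}{118} - \frac{142}{167}\right)\right) + \frac{1}{\left(-1\right) \left(21 + 4 \left(-1\right)\right)} = \left(-266 + \left(135 \cdot \frac{1}{118} - \frac{142}{167}\right)\right) - \frac{1}{21 - 4} = \left(-266 + \left(\frac{135}{118} - \frac{142}{167}\right)\right) - \frac{1}{17} = \left(-266 + \frac{5789}{19706}\right) - \frac{1}{17} = - \frac{5236007}{19706} - \frac{1}{17} = - \frac{89031825}{335002}$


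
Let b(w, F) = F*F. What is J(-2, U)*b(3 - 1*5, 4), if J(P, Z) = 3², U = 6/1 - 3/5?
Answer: 144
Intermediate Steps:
b(w, F) = F²
U = 27/5 (U = 6*1 - 3*⅕ = 6 - ⅗ = 27/5 ≈ 5.4000)
J(P, Z) = 9
J(-2, U)*b(3 - 1*5, 4) = 9*4² = 9*16 = 144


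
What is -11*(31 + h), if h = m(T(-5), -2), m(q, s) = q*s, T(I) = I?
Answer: -451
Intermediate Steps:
h = 10 (h = -5*(-2) = 10)
-11*(31 + h) = -11*(31 + 10) = -11*41 = -451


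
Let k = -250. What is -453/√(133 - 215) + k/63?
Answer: -250/63 + 453*I*√82/82 ≈ -3.9683 + 50.025*I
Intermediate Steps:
-453/√(133 - 215) + k/63 = -453/√(133 - 215) - 250/63 = -453*(-I*√82/82) - 250*1/63 = -453*(-I*√82/82) - 250/63 = -(-453)*I*√82/82 - 250/63 = 453*I*√82/82 - 250/63 = -250/63 + 453*I*√82/82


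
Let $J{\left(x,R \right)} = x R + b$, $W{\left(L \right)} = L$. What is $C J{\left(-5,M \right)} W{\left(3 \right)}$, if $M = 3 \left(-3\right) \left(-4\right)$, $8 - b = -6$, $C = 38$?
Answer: $-18924$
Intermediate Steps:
$b = 14$ ($b = 8 - -6 = 8 + 6 = 14$)
$M = 36$ ($M = \left(-9\right) \left(-4\right) = 36$)
$J{\left(x,R \right)} = 14 + R x$ ($J{\left(x,R \right)} = x R + 14 = R x + 14 = 14 + R x$)
$C J{\left(-5,M \right)} W{\left(3 \right)} = 38 \left(14 + 36 \left(-5\right)\right) 3 = 38 \left(14 - 180\right) 3 = 38 \left(-166\right) 3 = \left(-6308\right) 3 = -18924$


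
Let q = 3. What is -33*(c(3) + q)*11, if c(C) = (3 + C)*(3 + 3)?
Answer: -14157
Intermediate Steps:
c(C) = 18 + 6*C (c(C) = (3 + C)*6 = 18 + 6*C)
-33*(c(3) + q)*11 = -33*((18 + 6*3) + 3)*11 = -33*((18 + 18) + 3)*11 = -33*(36 + 3)*11 = -1287*11 = -33*429 = -14157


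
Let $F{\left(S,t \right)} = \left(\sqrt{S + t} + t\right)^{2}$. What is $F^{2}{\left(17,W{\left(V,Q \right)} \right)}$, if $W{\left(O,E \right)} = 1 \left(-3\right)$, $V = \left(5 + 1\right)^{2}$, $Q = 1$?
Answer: $\left(3 - \sqrt{14}\right)^{4} \approx 0.30256$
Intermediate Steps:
$V = 36$ ($V = 6^{2} = 36$)
$W{\left(O,E \right)} = -3$
$F{\left(S,t \right)} = \left(t + \sqrt{S + t}\right)^{2}$
$F^{2}{\left(17,W{\left(V,Q \right)} \right)} = \left(\left(-3 + \sqrt{17 - 3}\right)^{2}\right)^{2} = \left(\left(-3 + \sqrt{14}\right)^{2}\right)^{2} = \left(-3 + \sqrt{14}\right)^{4}$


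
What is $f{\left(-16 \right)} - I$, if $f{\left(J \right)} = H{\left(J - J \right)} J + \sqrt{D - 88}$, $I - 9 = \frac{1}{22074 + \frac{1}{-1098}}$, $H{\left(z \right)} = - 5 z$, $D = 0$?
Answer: $- \frac{218136357}{24237251} + 2 i \sqrt{22} \approx -9.0 + 9.3808 i$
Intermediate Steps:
$I = \frac{218136357}{24237251}$ ($I = 9 + \frac{1}{22074 + \frac{1}{-1098}} = 9 + \frac{1}{22074 - \frac{1}{1098}} = 9 + \frac{1}{\frac{24237251}{1098}} = 9 + \frac{1098}{24237251} = \frac{218136357}{24237251} \approx 9.0$)
$f{\left(J \right)} = 2 i \sqrt{22}$ ($f{\left(J \right)} = - 5 \left(J - J\right) J + \sqrt{0 - 88} = \left(-5\right) 0 J + \sqrt{-88} = 0 J + 2 i \sqrt{22} = 0 + 2 i \sqrt{22} = 2 i \sqrt{22}$)
$f{\left(-16 \right)} - I = 2 i \sqrt{22} - \frac{218136357}{24237251} = - \frac{218136357}{24237251} + 2 i \sqrt{22}$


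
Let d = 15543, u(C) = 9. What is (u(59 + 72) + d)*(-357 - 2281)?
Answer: -41026176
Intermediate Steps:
(u(59 + 72) + d)*(-357 - 2281) = (9 + 15543)*(-357 - 2281) = 15552*(-2638) = -41026176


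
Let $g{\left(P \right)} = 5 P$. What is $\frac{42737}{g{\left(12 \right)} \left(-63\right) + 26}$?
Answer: $- \frac{42737}{3754} \approx -11.384$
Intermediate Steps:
$\frac{42737}{g{\left(12 \right)} \left(-63\right) + 26} = \frac{42737}{5 \cdot 12 \left(-63\right) + 26} = \frac{42737}{60 \left(-63\right) + 26} = \frac{42737}{-3780 + 26} = \frac{42737}{-3754} = 42737 \left(- \frac{1}{3754}\right) = - \frac{42737}{3754}$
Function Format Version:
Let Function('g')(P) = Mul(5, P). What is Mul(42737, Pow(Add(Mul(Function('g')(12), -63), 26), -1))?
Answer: Rational(-42737, 3754) ≈ -11.384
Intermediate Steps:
Mul(42737, Pow(Add(Mul(Function('g')(12), -63), 26), -1)) = Mul(42737, Pow(Add(Mul(Mul(5, 12), -63), 26), -1)) = Mul(42737, Pow(Add(Mul(60, -63), 26), -1)) = Mul(42737, Pow(Add(-3780, 26), -1)) = Mul(42737, Pow(-3754, -1)) = Mul(42737, Rational(-1, 3754)) = Rational(-42737, 3754)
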